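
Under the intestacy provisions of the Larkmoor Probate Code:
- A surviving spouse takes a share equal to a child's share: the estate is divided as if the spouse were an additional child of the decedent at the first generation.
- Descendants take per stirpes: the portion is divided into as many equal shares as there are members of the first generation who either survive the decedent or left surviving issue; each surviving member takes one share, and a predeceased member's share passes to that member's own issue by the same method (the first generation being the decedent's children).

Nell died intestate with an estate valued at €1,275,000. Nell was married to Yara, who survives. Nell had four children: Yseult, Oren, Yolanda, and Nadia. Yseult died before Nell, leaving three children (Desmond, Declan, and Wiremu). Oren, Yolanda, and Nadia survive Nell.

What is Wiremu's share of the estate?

Wiremu receives €85,000.

The spouse counts as an additional share at the children's level, so there are 5 primary shares of €255,000. Yara takes one such share (€255,000).
The children's combined portion (€1,020,000) is divided into 4 shares of €255,000: Oren, Yolanda, and Nadia each take €255,000; Yseult's €255,000 share passes to Yseult's issue.
Yseult's share (€255,000) is divided into 3 shares of €85,000: Desmond, Declan, and Wiremu each take €85,000.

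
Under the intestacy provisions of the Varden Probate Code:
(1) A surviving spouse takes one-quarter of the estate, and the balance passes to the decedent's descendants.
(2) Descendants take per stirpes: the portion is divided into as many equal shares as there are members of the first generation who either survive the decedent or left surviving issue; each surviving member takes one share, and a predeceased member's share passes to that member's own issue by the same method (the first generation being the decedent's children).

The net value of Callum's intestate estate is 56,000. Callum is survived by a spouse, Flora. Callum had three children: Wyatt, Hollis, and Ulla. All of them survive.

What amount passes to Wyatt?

Flora takes one-quarter of 56,000 = 14,000. The remaining 42,000 passes to the descendants.
The descendants' portion (42,000) is divided into 3 shares of 14,000: Wyatt, Hollis, and Ulla each take 14,000.

Wyatt receives 14,000.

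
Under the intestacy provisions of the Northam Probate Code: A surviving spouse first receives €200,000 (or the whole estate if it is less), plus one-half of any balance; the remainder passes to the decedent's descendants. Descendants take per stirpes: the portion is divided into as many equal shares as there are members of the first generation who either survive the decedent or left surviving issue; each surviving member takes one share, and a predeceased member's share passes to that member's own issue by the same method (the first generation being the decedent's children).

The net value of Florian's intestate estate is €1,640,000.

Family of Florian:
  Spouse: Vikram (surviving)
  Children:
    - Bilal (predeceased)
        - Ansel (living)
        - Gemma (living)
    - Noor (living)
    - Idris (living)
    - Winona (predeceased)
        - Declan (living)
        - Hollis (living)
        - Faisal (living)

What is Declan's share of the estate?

Vikram first takes €200,000, leaving a balance of €1,440,000. Vikram then takes one-half of the balance (€720,000), for a total of €920,000. The remaining €720,000 passes to the descendants.
The descendants' portion (€720,000) is divided into 4 shares of €180,000: Noor and Idris each take €180,000; Bilal's €180,000 share passes to Bilal's issue; Winona's €180,000 share passes to Winona's issue.
Bilal's share (€180,000) is divided into 2 shares of €90,000: Ansel and Gemma each take €90,000.
Winona's share (€180,000) is divided into 3 shares of €60,000: Declan, Hollis, and Faisal each take €60,000.

Declan receives €60,000.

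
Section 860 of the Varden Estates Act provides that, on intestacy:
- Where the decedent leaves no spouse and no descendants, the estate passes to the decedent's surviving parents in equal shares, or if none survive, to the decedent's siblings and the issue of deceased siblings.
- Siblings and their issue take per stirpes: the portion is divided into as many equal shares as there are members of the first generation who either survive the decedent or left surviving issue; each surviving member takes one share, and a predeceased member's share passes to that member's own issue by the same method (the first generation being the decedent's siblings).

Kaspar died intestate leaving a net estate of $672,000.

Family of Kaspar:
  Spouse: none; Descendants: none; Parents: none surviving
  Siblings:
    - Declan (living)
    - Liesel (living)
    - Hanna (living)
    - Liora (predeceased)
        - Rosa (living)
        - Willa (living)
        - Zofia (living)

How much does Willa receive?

Willa receives $56,000.

The entire $672,000 passes to the siblings and their issue.
That amount ($672,000) is divided into 4 shares of $168,000: Declan, Liesel, and Hanna each take $168,000; Liora's $168,000 share passes to Liora's issue.
Liora's share ($168,000) is divided into 3 shares of $56,000: Rosa, Willa, and Zofia each take $56,000.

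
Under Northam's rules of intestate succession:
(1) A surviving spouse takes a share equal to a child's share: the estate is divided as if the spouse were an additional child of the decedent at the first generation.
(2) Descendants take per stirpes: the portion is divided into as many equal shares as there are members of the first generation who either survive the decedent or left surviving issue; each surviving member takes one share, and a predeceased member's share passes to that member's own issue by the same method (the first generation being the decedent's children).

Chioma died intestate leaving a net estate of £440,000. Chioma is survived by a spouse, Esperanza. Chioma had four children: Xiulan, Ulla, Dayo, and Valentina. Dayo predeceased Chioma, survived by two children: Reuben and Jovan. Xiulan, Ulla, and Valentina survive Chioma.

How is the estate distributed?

Esperanza: £88,000; Xiulan: £88,000; Ulla: £88,000; Reuben: £44,000; Jovan: £44,000; Valentina: £88,000

The spouse counts as an additional share at the children's level, so there are 5 primary shares of £88,000. Esperanza takes one such share (£88,000).
The children's combined portion (£352,000) is divided into 4 shares of £88,000: Xiulan, Ulla, and Valentina each take £88,000; Dayo's £88,000 share passes to Dayo's issue.
Dayo's share (£88,000) is divided into 2 shares of £44,000: Reuben and Jovan each take £44,000.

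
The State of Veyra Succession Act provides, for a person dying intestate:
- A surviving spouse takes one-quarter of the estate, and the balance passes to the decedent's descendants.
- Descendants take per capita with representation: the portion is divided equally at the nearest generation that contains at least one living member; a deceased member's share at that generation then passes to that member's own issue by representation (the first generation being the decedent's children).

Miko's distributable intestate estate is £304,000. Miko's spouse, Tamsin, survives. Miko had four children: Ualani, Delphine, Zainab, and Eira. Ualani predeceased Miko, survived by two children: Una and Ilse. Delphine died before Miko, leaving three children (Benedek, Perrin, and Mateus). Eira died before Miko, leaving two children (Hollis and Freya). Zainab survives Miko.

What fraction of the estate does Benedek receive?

Tamsin takes one-quarter of £304,000 = £76,000. The remaining £228,000 passes to the descendants.
The descendants' portion (£228,000) is divided into 4 shares of £57,000: Zainab takes £57,000; Ualani's £57,000 share passes to Ualani's issue; Delphine's £57,000 share passes to Delphine's issue; Eira's £57,000 share passes to Eira's issue.
Ualani's share (£57,000) is divided into 2 shares of £28,500: Una and Ilse each take £28,500.
Delphine's share (£57,000) is divided into 3 shares of £19,000: Benedek, Perrin, and Mateus each take £19,000.
Eira's share (£57,000) is divided into 2 shares of £28,500: Hollis and Freya each take £28,500.

Benedek receives 1/16 of the estate.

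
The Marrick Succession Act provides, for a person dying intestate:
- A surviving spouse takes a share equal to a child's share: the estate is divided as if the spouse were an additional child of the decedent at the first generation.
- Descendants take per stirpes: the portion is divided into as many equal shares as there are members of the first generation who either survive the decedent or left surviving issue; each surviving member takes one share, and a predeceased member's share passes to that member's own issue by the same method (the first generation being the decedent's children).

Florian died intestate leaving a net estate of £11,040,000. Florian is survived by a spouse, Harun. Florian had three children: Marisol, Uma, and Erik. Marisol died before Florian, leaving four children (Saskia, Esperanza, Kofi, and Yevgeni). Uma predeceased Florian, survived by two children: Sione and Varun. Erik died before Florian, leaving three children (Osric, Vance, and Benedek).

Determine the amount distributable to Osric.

The spouse counts as an additional share at the children's level, so there are 4 primary shares of £2,760,000. Harun takes one such share (£2,760,000).
The children's combined portion (£8,280,000) is divided into 3 shares of £2,760,000: Marisol's £2,760,000 share passes to Marisol's issue; Uma's £2,760,000 share passes to Uma's issue; Erik's £2,760,000 share passes to Erik's issue.
Marisol's share (£2,760,000) is divided into 4 shares of £690,000: Saskia, Esperanza, Kofi, and Yevgeni each take £690,000.
Uma's share (£2,760,000) is divided into 2 shares of £1,380,000: Sione and Varun each take £1,380,000.
Erik's share (£2,760,000) is divided into 3 shares of £920,000: Osric, Vance, and Benedek each take £920,000.

Osric receives £920,000.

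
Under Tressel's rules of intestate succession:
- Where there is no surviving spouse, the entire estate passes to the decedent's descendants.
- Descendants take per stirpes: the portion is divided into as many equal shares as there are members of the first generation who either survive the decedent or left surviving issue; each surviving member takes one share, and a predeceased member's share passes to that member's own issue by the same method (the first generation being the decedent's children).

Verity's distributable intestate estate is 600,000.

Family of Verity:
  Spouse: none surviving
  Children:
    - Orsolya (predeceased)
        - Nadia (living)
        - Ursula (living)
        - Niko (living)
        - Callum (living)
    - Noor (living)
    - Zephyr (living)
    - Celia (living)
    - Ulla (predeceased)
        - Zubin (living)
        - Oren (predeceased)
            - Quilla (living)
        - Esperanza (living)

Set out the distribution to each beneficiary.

The entire 600,000 passes to the descendants.
That amount (600,000) is divided into 5 shares of 120,000: Noor, Zephyr, and Celia each take 120,000; Orsolya's 120,000 share passes to Orsolya's issue; Ulla's 120,000 share passes to Ulla's issue.
Orsolya's share (120,000) is divided into 4 shares of 30,000: Nadia, Ursula, Niko, and Callum each take 30,000.
Ulla's share (120,000) is divided into 3 shares of 40,000: Zubin and Esperanza each take 40,000; Oren's 40,000 share passes to Oren's issue.
Oren's share (40,000) passes entirely to Quilla.

Nadia: 30,000; Ursula: 30,000; Niko: 30,000; Callum: 30,000; Noor: 120,000; Zephyr: 120,000; Celia: 120,000; Zubin: 40,000; Quilla: 40,000; Esperanza: 40,000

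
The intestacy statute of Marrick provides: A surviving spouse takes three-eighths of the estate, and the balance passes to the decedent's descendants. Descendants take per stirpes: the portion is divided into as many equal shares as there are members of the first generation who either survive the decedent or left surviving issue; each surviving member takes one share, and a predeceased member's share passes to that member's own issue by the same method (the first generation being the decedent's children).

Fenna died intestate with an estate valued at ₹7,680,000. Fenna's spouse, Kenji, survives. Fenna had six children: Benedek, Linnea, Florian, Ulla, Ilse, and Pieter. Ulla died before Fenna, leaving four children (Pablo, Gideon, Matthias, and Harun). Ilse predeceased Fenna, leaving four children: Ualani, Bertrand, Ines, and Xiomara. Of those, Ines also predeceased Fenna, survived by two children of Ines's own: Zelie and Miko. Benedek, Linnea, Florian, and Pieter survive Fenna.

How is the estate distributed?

Kenji: ₹2,880,000; Benedek: ₹800,000; Linnea: ₹800,000; Florian: ₹800,000; Pablo: ₹200,000; Gideon: ₹200,000; Matthias: ₹200,000; Harun: ₹200,000; Ualani: ₹200,000; Bertrand: ₹200,000; Zelie: ₹100,000; Miko: ₹100,000; Xiomara: ₹200,000; Pieter: ₹800,000

Kenji takes three-eighths of ₹7,680,000 = ₹2,880,000. The remaining ₹4,800,000 passes to the descendants.
The descendants' portion (₹4,800,000) is divided into 6 shares of ₹800,000: Benedek, Linnea, Florian, and Pieter each take ₹800,000; Ulla's ₹800,000 share passes to Ulla's issue; Ilse's ₹800,000 share passes to Ilse's issue.
Ulla's share (₹800,000) is divided into 4 shares of ₹200,000: Pablo, Gideon, Matthias, and Harun each take ₹200,000.
Ilse's share (₹800,000) is divided into 4 shares of ₹200,000: Ualani, Bertrand, and Xiomara each take ₹200,000; Ines's ₹200,000 share passes to Ines's issue.
Ines's share (₹200,000) is divided into 2 shares of ₹100,000: Zelie and Miko each take ₹100,000.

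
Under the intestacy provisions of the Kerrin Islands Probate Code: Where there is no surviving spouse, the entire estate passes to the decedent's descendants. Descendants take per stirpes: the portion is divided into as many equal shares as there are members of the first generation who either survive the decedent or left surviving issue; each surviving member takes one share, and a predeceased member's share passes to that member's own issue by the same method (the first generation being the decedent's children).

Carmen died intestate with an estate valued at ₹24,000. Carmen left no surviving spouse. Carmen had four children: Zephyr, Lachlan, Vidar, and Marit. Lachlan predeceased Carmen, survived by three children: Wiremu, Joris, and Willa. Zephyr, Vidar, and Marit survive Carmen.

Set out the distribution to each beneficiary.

The entire ₹24,000 passes to the descendants.
That amount (₹24,000) is divided into 4 shares of ₹6,000: Zephyr, Vidar, and Marit each take ₹6,000; Lachlan's ₹6,000 share passes to Lachlan's issue.
Lachlan's share (₹6,000) is divided into 3 shares of ₹2,000: Wiremu, Joris, and Willa each take ₹2,000.

Zephyr: ₹6,000; Wiremu: ₹2,000; Joris: ₹2,000; Willa: ₹2,000; Vidar: ₹6,000; Marit: ₹6,000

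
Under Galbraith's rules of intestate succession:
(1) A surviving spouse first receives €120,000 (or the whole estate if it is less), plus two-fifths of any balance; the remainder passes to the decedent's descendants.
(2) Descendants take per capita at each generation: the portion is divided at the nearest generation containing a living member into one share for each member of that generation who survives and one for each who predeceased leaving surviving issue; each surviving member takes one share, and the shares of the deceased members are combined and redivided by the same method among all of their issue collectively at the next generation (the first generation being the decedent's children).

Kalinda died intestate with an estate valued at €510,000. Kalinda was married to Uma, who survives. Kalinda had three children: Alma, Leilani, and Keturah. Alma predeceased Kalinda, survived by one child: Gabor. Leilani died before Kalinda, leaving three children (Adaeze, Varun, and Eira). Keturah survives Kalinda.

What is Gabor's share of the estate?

Gabor receives €39,000.

Uma first takes €120,000, leaving a balance of €390,000. Uma then takes two-fifths of the balance (€156,000), for a total of €276,000. The remaining €234,000 passes to the descendants.
The descendants' portion (€234,000) is divided at the children's generation into 3 shares of €78,000. Keturah takes €78,000. The 2 shares of the deceased (Alma and Leilani) are combined into a pool of €156,000.
That pool (€156,000) is divided at the grandchildren's generation equally among Gabor, Adaeze, Varun, and Eira: €39,000 each.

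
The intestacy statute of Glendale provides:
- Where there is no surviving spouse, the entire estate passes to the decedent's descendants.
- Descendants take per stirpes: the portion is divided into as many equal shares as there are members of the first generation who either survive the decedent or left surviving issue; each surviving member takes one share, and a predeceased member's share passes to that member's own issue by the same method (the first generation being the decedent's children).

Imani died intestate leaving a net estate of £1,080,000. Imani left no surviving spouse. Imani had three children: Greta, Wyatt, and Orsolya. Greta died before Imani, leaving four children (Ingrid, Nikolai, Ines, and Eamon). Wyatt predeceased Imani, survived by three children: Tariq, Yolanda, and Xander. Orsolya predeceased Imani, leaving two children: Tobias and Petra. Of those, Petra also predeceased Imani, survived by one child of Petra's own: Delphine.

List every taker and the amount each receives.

The entire £1,080,000 passes to the descendants.
That amount (£1,080,000) is divided into 3 shares of £360,000: Greta's £360,000 share passes to Greta's issue; Wyatt's £360,000 share passes to Wyatt's issue; Orsolya's £360,000 share passes to Orsolya's issue.
Greta's share (£360,000) is divided into 4 shares of £90,000: Ingrid, Nikolai, Ines, and Eamon each take £90,000.
Wyatt's share (£360,000) is divided into 3 shares of £120,000: Tariq, Yolanda, and Xander each take £120,000.
Orsolya's share (£360,000) is divided into 2 shares of £180,000: Tobias takes £180,000; Petra's £180,000 share passes to Petra's issue.
Petra's share (£180,000) passes entirely to Delphine.

Ingrid: £90,000; Nikolai: £90,000; Ines: £90,000; Eamon: £90,000; Tariq: £120,000; Yolanda: £120,000; Xander: £120,000; Tobias: £180,000; Delphine: £180,000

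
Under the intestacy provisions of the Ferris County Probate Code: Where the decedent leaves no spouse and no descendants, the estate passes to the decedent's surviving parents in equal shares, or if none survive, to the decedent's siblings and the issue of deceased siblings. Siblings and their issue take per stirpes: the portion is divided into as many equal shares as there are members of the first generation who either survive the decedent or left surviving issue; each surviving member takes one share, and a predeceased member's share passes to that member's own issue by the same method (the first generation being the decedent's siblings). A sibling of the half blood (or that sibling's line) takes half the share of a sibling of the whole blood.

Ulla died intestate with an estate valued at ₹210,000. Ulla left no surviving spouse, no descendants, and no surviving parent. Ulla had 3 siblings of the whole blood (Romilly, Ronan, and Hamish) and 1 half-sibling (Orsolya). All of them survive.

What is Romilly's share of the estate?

The entire ₹210,000 passes to the siblings and their issue.
Counting each half-blood sibling's line as half a unit, there are 7/2 units in ₹210,000, so one unit is ₹60,000. Whole-blood lines (Romilly, Ronan, and Hamish) take ₹60,000 each; half-blood lines (Orsolya) take ₹30,000 each.

Romilly receives ₹60,000.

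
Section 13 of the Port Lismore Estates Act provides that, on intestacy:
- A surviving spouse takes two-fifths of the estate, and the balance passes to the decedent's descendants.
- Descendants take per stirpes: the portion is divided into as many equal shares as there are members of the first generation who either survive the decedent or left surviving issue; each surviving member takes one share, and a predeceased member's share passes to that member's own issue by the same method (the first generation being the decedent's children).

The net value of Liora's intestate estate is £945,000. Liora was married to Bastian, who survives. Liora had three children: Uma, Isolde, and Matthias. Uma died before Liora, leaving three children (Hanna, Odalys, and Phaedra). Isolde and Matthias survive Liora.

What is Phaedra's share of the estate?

Phaedra receives £63,000.

Bastian takes two-fifths of £945,000 = £378,000. The remaining £567,000 passes to the descendants.
The descendants' portion (£567,000) is divided into 3 shares of £189,000: Isolde and Matthias each take £189,000; Uma's £189,000 share passes to Uma's issue.
Uma's share (£189,000) is divided into 3 shares of £63,000: Hanna, Odalys, and Phaedra each take £63,000.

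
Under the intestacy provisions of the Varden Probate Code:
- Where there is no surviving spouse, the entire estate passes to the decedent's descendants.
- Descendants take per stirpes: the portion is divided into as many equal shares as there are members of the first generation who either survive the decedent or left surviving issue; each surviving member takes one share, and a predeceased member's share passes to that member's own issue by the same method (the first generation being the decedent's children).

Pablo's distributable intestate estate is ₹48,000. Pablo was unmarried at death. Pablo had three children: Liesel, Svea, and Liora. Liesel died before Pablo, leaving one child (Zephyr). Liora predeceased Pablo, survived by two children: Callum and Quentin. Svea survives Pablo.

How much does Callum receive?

The entire ₹48,000 passes to the descendants.
That amount (₹48,000) is divided into 3 shares of ₹16,000: Svea takes ₹16,000; Liesel's ₹16,000 share passes to Liesel's issue; Liora's ₹16,000 share passes to Liora's issue.
Liesel's share (₹16,000) passes entirely to Zephyr.
Liora's share (₹16,000) is divided into 2 shares of ₹8,000: Callum and Quentin each take ₹8,000.

Callum receives ₹8,000.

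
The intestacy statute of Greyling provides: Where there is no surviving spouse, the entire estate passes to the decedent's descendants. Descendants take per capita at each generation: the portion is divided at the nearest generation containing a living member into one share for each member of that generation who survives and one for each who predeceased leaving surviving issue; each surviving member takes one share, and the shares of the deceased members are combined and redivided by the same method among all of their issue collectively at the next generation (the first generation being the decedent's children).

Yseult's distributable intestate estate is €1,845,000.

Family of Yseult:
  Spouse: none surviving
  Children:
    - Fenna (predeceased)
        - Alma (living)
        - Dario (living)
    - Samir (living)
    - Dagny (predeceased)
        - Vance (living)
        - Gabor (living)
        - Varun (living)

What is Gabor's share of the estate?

The entire €1,845,000 passes to the descendants.
That amount (€1,845,000) is divided at the children's generation into 3 shares of €615,000. Samir takes €615,000. The 2 shares of the deceased (Fenna and Dagny) are combined into a pool of €1,230,000.
That pool (€1,230,000) is divided at the grandchildren's generation equally among Alma, Dario, Vance, Gabor, and Varun: €246,000 each.

Gabor receives €246,000.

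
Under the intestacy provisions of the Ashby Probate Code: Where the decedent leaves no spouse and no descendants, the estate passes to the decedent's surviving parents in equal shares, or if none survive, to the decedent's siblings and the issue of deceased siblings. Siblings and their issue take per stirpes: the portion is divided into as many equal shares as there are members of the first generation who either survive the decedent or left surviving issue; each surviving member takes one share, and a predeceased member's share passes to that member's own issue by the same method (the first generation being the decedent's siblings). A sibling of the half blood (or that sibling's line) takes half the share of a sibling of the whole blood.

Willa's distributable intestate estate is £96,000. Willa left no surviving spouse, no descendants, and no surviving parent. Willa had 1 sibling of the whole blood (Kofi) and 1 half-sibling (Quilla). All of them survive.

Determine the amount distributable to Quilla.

The entire £96,000 passes to the siblings and their issue.
Counting each half-blood sibling's line as half a unit, there are 3/2 units in £96,000, so one unit is £64,000. Whole-blood lines (Kofi) take £64,000 each; half-blood lines (Quilla) take £32,000 each.

Quilla receives £32,000.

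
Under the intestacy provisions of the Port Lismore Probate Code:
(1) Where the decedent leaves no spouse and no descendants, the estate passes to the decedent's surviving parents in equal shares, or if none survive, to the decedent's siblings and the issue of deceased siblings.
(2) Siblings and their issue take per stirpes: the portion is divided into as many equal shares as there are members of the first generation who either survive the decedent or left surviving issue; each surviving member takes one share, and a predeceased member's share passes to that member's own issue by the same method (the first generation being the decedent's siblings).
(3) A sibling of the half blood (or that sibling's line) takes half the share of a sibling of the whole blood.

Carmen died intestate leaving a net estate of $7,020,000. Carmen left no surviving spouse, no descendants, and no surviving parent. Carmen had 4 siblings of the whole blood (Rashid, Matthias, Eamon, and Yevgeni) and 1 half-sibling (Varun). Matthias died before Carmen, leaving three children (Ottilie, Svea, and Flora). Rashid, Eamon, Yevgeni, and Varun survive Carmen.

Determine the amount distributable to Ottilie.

The entire $7,020,000 passes to the siblings and their issue.
Counting each half-blood sibling's line as half a unit, there are 9/2 units in $7,020,000, so one unit is $1,560,000. Whole-blood lines (Rashid, Matthias, Eamon, and Yevgeni) take $1,560,000 each; half-blood lines (Varun) take $780,000 each.
Matthias's share ($1,560,000) is divided into 3 shares of $520,000: Ottilie, Svea, and Flora each take $520,000.

Ottilie receives $520,000.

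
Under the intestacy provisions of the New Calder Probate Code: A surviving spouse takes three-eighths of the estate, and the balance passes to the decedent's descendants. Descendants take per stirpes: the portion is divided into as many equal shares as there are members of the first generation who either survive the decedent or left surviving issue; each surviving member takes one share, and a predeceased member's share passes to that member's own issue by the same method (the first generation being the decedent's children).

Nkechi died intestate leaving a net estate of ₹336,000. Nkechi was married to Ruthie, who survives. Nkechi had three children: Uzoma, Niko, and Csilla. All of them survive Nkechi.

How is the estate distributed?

Ruthie: ₹126,000; Uzoma: ₹70,000; Niko: ₹70,000; Csilla: ₹70,000

Ruthie takes three-eighths of ₹336,000 = ₹126,000. The remaining ₹210,000 passes to the descendants.
The descendants' portion (₹210,000) is divided into 3 shares of ₹70,000: Uzoma, Niko, and Csilla each take ₹70,000.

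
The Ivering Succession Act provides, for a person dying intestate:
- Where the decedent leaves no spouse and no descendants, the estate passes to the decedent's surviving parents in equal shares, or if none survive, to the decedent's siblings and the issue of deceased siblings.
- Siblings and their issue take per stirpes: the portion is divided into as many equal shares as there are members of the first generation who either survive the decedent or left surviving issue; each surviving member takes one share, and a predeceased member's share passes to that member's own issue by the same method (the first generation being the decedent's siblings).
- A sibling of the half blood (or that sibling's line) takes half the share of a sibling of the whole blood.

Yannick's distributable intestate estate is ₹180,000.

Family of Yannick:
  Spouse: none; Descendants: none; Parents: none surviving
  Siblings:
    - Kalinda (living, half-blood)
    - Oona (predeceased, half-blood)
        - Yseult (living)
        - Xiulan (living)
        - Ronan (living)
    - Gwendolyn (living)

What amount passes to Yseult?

The entire ₹180,000 passes to the siblings and their issue.
Counting each half-blood sibling's line as half a unit, there are 2 units in ₹180,000, so one unit is ₹90,000. Whole-blood lines (Gwendolyn) take ₹90,000 each; half-blood lines (Kalinda and Oona) take ₹45,000 each.
Oona's share (₹45,000) is divided into 3 shares of ₹15,000: Yseult, Xiulan, and Ronan each take ₹15,000.

Yseult receives ₹15,000.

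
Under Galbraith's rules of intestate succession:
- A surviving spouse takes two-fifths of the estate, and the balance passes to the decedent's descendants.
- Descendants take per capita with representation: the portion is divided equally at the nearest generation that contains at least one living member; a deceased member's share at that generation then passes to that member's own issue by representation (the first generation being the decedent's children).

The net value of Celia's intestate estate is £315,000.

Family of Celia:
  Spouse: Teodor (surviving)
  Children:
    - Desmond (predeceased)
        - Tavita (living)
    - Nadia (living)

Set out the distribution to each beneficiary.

Teodor takes two-fifths of £315,000 = £126,000. The remaining £189,000 passes to the descendants.
The descendants' portion (£189,000) is divided into 2 shares of £94,500: Nadia takes £94,500; Desmond's £94,500 share passes to Desmond's issue.
Desmond's share (£94,500) passes entirely to Tavita.

Teodor: £126,000; Tavita: £94,500; Nadia: £94,500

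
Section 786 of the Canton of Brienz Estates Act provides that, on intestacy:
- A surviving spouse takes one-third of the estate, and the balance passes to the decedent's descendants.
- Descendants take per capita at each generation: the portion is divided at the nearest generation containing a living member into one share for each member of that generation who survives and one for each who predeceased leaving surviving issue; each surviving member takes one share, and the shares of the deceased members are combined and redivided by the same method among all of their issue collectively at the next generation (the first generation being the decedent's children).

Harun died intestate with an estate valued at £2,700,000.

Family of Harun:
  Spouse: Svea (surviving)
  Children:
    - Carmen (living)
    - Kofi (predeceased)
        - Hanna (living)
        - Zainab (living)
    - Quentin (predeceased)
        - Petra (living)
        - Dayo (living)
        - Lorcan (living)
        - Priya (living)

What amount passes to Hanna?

Hanna receives £200,000.

Svea takes one-third of £2,700,000 = £900,000. The remaining £1,800,000 passes to the descendants.
The descendants' portion (£1,800,000) is divided at the children's generation into 3 shares of £600,000. Carmen takes £600,000. The 2 shares of the deceased (Kofi and Quentin) are combined into a pool of £1,200,000.
That pool (£1,200,000) is divided at the grandchildren's generation equally among Hanna, Zainab, Petra, Dayo, Lorcan, and Priya: £200,000 each.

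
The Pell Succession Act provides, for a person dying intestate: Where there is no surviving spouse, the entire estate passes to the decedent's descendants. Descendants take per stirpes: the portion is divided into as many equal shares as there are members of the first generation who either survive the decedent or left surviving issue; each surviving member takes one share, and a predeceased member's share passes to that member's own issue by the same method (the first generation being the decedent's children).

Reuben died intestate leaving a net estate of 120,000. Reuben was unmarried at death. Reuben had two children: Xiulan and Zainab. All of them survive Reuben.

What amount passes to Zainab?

The entire 120,000 passes to the descendants.
That amount (120,000) is divided into 2 shares of 60,000: Xiulan and Zainab each take 60,000.

Zainab receives 60,000.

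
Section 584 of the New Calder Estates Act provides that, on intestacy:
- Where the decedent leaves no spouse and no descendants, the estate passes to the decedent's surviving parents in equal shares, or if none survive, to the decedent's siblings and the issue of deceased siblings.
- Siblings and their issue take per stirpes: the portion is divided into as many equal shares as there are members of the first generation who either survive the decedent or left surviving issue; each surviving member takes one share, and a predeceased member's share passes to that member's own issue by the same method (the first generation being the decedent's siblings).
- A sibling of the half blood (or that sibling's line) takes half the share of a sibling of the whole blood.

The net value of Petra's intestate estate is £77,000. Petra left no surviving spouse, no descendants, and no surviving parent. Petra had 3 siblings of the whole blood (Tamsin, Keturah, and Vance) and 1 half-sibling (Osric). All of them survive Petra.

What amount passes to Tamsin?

The entire £77,000 passes to the siblings and their issue.
Counting each half-blood sibling's line as half a unit, there are 7/2 units in £77,000, so one unit is £22,000. Whole-blood lines (Tamsin, Keturah, and Vance) take £22,000 each; half-blood lines (Osric) take £11,000 each.

Tamsin receives £22,000.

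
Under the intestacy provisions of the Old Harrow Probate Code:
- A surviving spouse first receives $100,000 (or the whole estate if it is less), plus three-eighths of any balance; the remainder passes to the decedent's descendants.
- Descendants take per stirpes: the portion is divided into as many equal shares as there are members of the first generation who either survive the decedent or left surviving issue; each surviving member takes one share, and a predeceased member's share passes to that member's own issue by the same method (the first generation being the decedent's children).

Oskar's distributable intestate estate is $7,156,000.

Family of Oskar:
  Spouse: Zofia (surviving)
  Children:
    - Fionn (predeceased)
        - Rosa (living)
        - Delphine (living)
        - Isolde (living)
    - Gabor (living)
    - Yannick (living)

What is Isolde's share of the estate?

Isolde receives $490,000.

Zofia first takes $100,000, leaving a balance of $7,056,000. Zofia then takes three-eighths of the balance ($2,646,000), for a total of $2,746,000. The remaining $4,410,000 passes to the descendants.
The descendants' portion ($4,410,000) is divided into 3 shares of $1,470,000: Gabor and Yannick each take $1,470,000; Fionn's $1,470,000 share passes to Fionn's issue.
Fionn's share ($1,470,000) is divided into 3 shares of $490,000: Rosa, Delphine, and Isolde each take $490,000.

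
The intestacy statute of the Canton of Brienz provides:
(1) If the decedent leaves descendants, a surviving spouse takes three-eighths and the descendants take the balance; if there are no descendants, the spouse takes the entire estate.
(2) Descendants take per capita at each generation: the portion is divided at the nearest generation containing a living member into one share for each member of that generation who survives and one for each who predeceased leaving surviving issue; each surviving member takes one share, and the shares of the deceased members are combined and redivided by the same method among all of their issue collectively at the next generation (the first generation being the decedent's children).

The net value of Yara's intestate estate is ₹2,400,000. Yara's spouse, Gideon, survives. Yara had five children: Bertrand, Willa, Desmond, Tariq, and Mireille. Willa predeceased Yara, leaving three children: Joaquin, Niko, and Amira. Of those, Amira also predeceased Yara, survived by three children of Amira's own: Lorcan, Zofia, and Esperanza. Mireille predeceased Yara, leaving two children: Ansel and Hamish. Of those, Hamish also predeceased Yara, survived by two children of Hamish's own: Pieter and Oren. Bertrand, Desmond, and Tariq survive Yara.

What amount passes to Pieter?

Pieter receives ₹48,000.

Gideon takes three-eighths of ₹2,400,000 = ₹900,000. The remaining ₹1,500,000 passes to the descendants.
The descendants' portion (₹1,500,000) is divided at the children's generation into 5 shares of ₹300,000. Bertrand, Desmond, and Tariq each take ₹300,000. The 2 shares of the deceased (Willa and Mireille) are combined into a pool of ₹600,000.
That pool (₹600,000) is divided at the grandchildren's generation into 5 shares of ₹120,000. Joaquin, Niko, and Ansel each take ₹120,000. The 2 shares of the deceased (Amira and Hamish) are combined into a pool of ₹240,000.
That pool (₹240,000) is divided at the great-grandchildren's generation equally among Lorcan, Zofia, Esperanza, Pieter, and Oren: ₹48,000 each.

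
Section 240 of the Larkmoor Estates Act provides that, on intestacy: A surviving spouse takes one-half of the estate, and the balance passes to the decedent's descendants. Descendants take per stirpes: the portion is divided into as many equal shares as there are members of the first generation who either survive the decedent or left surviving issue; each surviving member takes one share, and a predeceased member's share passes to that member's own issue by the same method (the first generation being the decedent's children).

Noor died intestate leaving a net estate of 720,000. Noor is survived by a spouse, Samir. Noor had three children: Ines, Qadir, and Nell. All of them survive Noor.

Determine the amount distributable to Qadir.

Qadir receives 120,000.

Samir takes one-half of 720,000 = 360,000. The remaining 360,000 passes to the descendants.
The descendants' portion (360,000) is divided into 3 shares of 120,000: Ines, Qadir, and Nell each take 120,000.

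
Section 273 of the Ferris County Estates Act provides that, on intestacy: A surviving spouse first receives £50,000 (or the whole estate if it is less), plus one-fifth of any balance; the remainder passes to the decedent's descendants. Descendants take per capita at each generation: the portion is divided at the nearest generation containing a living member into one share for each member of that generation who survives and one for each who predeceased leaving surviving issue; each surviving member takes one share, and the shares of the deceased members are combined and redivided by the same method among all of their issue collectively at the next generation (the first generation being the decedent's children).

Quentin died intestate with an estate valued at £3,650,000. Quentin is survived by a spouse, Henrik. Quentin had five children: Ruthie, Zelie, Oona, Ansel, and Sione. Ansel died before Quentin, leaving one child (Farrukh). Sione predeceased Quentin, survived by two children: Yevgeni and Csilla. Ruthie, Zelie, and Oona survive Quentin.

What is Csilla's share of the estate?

Henrik first takes £50,000, leaving a balance of £3,600,000. Henrik then takes one-fifth of the balance (£720,000), for a total of £770,000. The remaining £2,880,000 passes to the descendants.
The descendants' portion (£2,880,000) is divided at the children's generation into 5 shares of £576,000. Ruthie, Zelie, and Oona each take £576,000. The 2 shares of the deceased (Ansel and Sione) are combined into a pool of £1,152,000.
That pool (£1,152,000) is divided at the grandchildren's generation equally among Farrukh, Yevgeni, and Csilla: £384,000 each.

Csilla receives £384,000.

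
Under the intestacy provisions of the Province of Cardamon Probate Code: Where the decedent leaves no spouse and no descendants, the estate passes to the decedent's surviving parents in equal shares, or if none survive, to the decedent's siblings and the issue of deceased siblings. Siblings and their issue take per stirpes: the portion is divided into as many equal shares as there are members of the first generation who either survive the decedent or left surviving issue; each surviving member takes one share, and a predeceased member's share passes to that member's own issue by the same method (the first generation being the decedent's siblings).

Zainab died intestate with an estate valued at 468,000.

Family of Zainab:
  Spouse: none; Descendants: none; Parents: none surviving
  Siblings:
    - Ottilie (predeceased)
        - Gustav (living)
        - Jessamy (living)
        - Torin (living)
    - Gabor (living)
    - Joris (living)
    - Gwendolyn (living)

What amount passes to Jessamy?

Jessamy receives 39,000.

The entire 468,000 passes to the siblings and their issue.
That amount (468,000) is divided into 4 shares of 117,000: Gabor, Joris, and Gwendolyn each take 117,000; Ottilie's 117,000 share passes to Ottilie's issue.
Ottilie's share (117,000) is divided into 3 shares of 39,000: Gustav, Jessamy, and Torin each take 39,000.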